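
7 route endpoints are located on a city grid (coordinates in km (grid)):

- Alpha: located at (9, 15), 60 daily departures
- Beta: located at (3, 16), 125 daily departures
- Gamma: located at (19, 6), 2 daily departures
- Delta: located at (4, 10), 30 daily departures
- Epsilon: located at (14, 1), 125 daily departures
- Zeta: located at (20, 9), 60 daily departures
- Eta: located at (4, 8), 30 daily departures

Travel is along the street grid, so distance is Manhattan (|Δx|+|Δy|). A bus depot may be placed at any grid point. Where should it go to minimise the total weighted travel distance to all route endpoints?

Manhattan distance separates: Σwᵢ(|x−xᵢ|+|y−yᵢ|) = Σwᵢ|x−xᵢ| + Σwᵢ|y−yᵢ|, so x and y are optimised independently as 1-D weighted medians.
Total weight W = 432; half = 216.
x-coordinate, sorted with cumulative weight:
  x=3 (Beta, w=125) cum 125
  x=4 (Delta, w=30) cum 155
  x=4 (Eta, w=30) cum 185
  x=9 (Alpha, w=60) cum 245  ← median
  x=14 (Epsilon, w=125) cum 370
  x=19 (Gamma, w=2) cum 372
  x=20 (Zeta, w=60) cum 432
⇒ x* = 9
y-coordinate, sorted with cumulative weight:
  y=1 (Epsilon, w=125) cum 125
  y=6 (Gamma, w=2) cum 127
  y=8 (Eta, w=30) cum 157
  y=9 (Zeta, w=60) cum 217  ← median
  y=10 (Delta, w=30) cum 247
  y=15 (Alpha, w=60) cum 307
  y=16 (Beta, w=125) cum 432
⇒ y* = 9

(9, 9)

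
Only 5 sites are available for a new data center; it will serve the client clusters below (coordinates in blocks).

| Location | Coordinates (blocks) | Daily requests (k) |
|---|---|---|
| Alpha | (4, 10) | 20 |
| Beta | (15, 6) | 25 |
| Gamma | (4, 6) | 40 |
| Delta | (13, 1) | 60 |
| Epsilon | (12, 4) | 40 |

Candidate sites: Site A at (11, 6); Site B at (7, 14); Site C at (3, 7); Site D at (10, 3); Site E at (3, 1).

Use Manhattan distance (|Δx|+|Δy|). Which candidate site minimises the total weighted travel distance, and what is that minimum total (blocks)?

Total weighted distance at each candidate:
  Site A (11, 6): total = 1140
  Site B (7, 14): total = 2720
  Site C (3, 7): total = 1925
  Site D (10, 3): total = 1240
  Site E (3, 1): total = 1945
Minimum is at Site A with total 1140 blocks.

Site A, total 1140 blocks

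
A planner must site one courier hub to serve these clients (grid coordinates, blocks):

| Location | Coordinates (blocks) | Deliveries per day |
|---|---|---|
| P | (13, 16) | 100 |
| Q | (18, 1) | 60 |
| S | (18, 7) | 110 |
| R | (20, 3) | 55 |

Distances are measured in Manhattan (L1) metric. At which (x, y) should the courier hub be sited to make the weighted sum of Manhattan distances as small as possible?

Manhattan distance separates: Σwᵢ(|x−xᵢ|+|y−yᵢ|) = Σwᵢ|x−xᵢ| + Σwᵢ|y−yᵢ|, so x and y are optimised independently as 1-D weighted medians.
Total weight W = 325; half = 162.5.
x-coordinate, sorted with cumulative weight:
  x=13 (P, w=100) cum 100
  x=18 (Q, w=60) cum 160
  x=18 (S, w=110) cum 270  ← median
  x=20 (R, w=55) cum 325
⇒ x* = 18
y-coordinate, sorted with cumulative weight:
  y=1 (Q, w=60) cum 60
  y=3 (R, w=55) cum 115
  y=7 (S, w=110) cum 225  ← median
  y=16 (P, w=100) cum 325
⇒ y* = 7

(18, 7)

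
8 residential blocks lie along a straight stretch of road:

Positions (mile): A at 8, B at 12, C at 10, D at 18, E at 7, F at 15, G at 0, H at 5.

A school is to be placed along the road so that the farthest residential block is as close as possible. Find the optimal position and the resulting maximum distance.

location 9, max distance 9

The 1-center on a line is the midpoint of the two extreme points: leftmost at 0, rightmost at 18.
Optimal location = (0 + 18)/2 = 9; maximum distance = (18 − 0)/2 = 9.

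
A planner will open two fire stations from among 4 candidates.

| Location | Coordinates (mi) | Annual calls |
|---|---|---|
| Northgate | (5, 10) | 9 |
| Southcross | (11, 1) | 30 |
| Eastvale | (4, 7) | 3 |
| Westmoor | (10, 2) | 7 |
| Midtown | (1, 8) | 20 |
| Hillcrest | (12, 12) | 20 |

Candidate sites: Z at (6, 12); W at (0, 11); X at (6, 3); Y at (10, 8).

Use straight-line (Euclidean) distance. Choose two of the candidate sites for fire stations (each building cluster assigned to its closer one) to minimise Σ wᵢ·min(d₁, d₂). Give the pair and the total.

{W, Y}, total 469.7

Evaluate every pair (each demand assigned to the nearer of the two):
  {W, Y}: total = 469.7
  {Z, X}: total = 472.0
  {X, Y}: total = 483.2
  {Z, Y}: total = 507.9
  {W, X}: total = 529.3
  {Z, W}: total = 657.4
Best pair: {W, Y} with total 469.7.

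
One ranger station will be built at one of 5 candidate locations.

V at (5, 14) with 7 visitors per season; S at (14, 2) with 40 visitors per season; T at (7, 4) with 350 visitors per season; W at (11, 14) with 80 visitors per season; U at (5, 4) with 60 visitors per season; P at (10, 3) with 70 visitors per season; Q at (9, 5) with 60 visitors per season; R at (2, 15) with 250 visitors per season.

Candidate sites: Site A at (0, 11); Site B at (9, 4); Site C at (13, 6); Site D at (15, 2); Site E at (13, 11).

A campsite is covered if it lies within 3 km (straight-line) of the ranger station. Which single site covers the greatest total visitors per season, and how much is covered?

Coverage radius r = 3 km; a point is covered iff (Δx)²+(Δy)² ≤ 3² = 9.
  Site A (0, 11): covers {none} → 0
  Site B (9, 4): covers {T, P, Q} → 480
  Site C (13, 6): covers {none} → 0
  Site D (15, 2): covers {S} → 40
  Site E (13, 11): covers {none} → 0
Maximum coverage at Site B: 480 visitors per season.

Site B, covering 480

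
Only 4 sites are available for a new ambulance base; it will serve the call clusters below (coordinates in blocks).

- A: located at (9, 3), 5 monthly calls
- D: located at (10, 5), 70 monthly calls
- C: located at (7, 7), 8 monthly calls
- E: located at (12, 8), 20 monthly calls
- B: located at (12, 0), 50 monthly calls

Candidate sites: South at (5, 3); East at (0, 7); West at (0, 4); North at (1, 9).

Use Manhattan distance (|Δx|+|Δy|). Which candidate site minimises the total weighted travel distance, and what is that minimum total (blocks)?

South, total 1298 blocks

Total weighted distance at each candidate:
  South (5, 3): total = 1298
  East (0, 7): total = 2171
  West (0, 4): total = 2020
  North (1, 9): total = 2284
Minimum is at South with total 1298 blocks.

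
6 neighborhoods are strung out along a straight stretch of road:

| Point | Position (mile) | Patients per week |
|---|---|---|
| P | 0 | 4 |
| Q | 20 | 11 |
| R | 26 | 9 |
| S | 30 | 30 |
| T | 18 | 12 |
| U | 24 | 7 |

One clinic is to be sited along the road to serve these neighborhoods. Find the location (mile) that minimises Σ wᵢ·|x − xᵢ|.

For a sum of weighted absolute distances on a line, the optimum is the weighted median (not the mean). Total weight W = 73; half-weight = 36.5.
Sort by position and accumulate weight:
  mile 0 (P, w=4) → cum 4
  mile 18 (T, w=12) → cum 16
  mile 20 (Q, w=11) → cum 27
  mile 24 (U, w=7) → cum 34
  mile 26 (R, w=9) → cum 43  ≥ 36.5 → median here
  mile 30 (S, w=30) → cum 73
Optimal location: mile 26.

x = 26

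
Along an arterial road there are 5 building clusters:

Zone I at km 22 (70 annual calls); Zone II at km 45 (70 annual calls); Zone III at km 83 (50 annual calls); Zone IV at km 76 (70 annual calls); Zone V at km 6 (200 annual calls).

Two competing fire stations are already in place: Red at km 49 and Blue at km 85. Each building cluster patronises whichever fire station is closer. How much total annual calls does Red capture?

The indifferent point is the midpoint (49+85)/2 = 67; building clusters left of it (closer to Red at 49) go to Red, those right go to Blue.
  Zone V at 6 (w=200) → Red
  Zone I at 22 (w=70) → Red
  Zone II at 45 (w=70) → Red
  Zone IV at 76 (w=70) → Blue
  Zone III at 83 (w=50) → Blue
Red captures 340; Blue captures 120.

340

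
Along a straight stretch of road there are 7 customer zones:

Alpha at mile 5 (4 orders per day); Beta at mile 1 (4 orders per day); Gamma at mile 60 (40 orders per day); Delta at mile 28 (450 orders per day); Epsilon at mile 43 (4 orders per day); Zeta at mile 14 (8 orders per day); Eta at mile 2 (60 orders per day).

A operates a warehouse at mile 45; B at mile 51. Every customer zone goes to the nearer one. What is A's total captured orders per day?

The indifferent point is the midpoint (45+51)/2 = 48; customer zones left of it (closer to A at 45) go to A, those right go to B.
  Beta at 1 (w=4) → A
  Eta at 2 (w=60) → A
  Alpha at 5 (w=4) → A
  Zeta at 14 (w=8) → A
  Delta at 28 (w=450) → A
  Epsilon at 43 (w=4) → A
  Gamma at 60 (w=40) → B
A captures 530; B captures 40.

530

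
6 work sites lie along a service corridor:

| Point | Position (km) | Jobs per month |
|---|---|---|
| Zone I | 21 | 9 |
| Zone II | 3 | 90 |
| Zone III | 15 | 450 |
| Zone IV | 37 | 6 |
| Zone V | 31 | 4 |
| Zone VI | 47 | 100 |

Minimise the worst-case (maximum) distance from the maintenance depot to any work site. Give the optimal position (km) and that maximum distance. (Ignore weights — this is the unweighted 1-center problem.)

location 25, max distance 22

The 1-center on a line is the midpoint of the two extreme points: leftmost at 3, rightmost at 47.
Optimal location = (3 + 47)/2 = 25; maximum distance = (47 − 3)/2 = 22.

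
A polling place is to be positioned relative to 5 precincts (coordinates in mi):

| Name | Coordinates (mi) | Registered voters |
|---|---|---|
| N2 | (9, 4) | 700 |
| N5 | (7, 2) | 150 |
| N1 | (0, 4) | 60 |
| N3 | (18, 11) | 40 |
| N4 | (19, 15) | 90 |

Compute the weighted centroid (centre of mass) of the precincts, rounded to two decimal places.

(9.40, 4.93)

The minimiser of Σwᵢ‖p−pᵢ‖² is the weighted centroid p* = (Σwᵢpᵢ)/(Σwᵢ).
Σwᵢ = 1040.
Σwᵢxᵢ = 700·9 + 150·7 + 60·0 + 40·18 + 90·19 = 9780.
Σwᵢyᵢ = 700·4 + 150·2 + 60·4 + 40·11 + 90·15 = 5130.
x* = 9780/1040 = 9.40, y* = 5130/1040 = 4.93.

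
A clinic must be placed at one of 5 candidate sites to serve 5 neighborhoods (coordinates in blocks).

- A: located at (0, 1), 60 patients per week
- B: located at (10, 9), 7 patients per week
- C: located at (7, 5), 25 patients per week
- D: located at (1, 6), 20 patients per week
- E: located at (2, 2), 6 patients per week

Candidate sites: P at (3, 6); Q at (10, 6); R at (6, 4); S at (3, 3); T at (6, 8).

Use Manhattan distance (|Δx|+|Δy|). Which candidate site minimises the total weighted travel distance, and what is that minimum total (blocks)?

Total weighted distance at each candidate:
  P (3, 6): total = 745
  Q (10, 6): total = 1273
  R (6, 4): total = 829
  S (3, 3): total = 653
  T (6, 8): total = 1115
Minimum is at S with total 653 blocks.

S, total 653 blocks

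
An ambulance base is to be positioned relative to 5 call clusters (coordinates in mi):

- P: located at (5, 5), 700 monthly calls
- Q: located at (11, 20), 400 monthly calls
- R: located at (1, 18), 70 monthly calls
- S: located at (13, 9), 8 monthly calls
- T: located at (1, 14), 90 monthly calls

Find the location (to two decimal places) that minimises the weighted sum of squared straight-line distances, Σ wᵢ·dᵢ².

(6.44, 11.11)

The minimiser of Σwᵢ‖p−pᵢ‖² is the weighted centroid p* = (Σwᵢpᵢ)/(Σwᵢ).
Σwᵢ = 1268.
Σwᵢxᵢ = 700·5 + 400·11 + 70·1 + 8·13 + 90·1 = 8164.
Σwᵢyᵢ = 700·5 + 400·20 + 70·18 + 8·9 + 90·14 = 14092.
x* = 8164/1268 = 6.44, y* = 14092/1268 = 11.11.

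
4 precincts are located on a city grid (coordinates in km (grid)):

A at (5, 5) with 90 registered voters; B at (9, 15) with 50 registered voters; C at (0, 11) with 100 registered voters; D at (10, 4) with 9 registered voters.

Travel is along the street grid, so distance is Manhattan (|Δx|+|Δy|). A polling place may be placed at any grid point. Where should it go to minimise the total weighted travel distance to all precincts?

(5, 11)

Manhattan distance separates: Σwᵢ(|x−xᵢ|+|y−yᵢ|) = Σwᵢ|x−xᵢ| + Σwᵢ|y−yᵢ|, so x and y are optimised independently as 1-D weighted medians.
Total weight W = 249; half = 124.5.
x-coordinate, sorted with cumulative weight:
  x=0 (C, w=100) cum 100
  x=5 (A, w=90) cum 190  ← median
  x=9 (B, w=50) cum 240
  x=10 (D, w=9) cum 249
⇒ x* = 5
y-coordinate, sorted with cumulative weight:
  y=4 (D, w=9) cum 9
  y=5 (A, w=90) cum 99
  y=11 (C, w=100) cum 199  ← median
  y=15 (B, w=50) cum 249
⇒ y* = 11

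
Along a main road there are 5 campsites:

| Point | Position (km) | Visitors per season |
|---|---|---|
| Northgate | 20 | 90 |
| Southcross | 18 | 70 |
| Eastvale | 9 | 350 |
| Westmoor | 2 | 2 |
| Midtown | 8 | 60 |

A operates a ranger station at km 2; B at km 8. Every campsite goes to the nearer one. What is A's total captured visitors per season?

The indifferent point is the midpoint (2+8)/2 = 5; campsites left of it (closer to A at 2) go to A, those right go to B.
  Westmoor at 2 (w=2) → A
  Midtown at 8 (w=60) → B
  Eastvale at 9 (w=350) → B
  Southcross at 18 (w=70) → B
  Northgate at 20 (w=90) → B
A captures 2; B captures 570.

2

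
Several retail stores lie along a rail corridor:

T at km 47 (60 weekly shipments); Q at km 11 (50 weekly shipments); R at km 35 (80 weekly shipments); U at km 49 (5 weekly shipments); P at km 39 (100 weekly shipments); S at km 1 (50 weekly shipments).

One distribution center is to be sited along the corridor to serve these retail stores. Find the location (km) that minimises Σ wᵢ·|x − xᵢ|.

For a sum of weighted absolute distances on a line, the optimum is the weighted median (not the mean). Total weight W = 345; half-weight = 172.5.
Sort by position and accumulate weight:
  km 1 (S, w=50) → cum 50
  km 11 (Q, w=50) → cum 100
  km 35 (R, w=80) → cum 180  ≥ 172.5 → median here
  km 39 (P, w=100) → cum 280
  km 47 (T, w=60) → cum 340
  km 49 (U, w=5) → cum 345
Optimal location: km 35.

x = 35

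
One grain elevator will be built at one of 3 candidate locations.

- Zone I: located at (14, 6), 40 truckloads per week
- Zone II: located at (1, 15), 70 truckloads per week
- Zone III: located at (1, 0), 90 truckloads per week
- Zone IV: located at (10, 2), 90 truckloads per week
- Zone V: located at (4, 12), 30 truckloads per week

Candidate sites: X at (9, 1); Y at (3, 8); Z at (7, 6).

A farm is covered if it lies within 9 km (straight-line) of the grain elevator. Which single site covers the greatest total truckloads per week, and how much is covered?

Z, covering 250

Coverage radius r = 9 km; a point is covered iff (Δx)²+(Δy)² ≤ 9² = 81.
  X (9, 1): covers {Zone I, Zone III, Zone IV} → 220
  Y (3, 8): covers {Zone II, Zone III, Zone V} → 190
  Z (7, 6): covers {Zone I, Zone III, Zone IV, Zone V} → 250
Maximum coverage at Z: 250 truckloads per week.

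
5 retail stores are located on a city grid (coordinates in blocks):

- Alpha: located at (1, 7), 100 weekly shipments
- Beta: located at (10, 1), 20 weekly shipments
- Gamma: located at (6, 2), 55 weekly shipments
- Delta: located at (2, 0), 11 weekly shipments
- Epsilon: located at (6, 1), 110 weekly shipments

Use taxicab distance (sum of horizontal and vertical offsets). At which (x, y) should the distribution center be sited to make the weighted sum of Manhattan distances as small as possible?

(6, 2)

Manhattan distance separates: Σwᵢ(|x−xᵢ|+|y−yᵢ|) = Σwᵢ|x−xᵢ| + Σwᵢ|y−yᵢ|, so x and y are optimised independently as 1-D weighted medians.
Total weight W = 296; half = 148.
x-coordinate, sorted with cumulative weight:
  x=1 (Alpha, w=100) cum 100
  x=2 (Delta, w=11) cum 111
  x=6 (Gamma, w=55) cum 166  ← median
  x=6 (Epsilon, w=110) cum 276
  x=10 (Beta, w=20) cum 296
⇒ x* = 6
y-coordinate, sorted with cumulative weight:
  y=0 (Delta, w=11) cum 11
  y=1 (Beta, w=20) cum 31
  y=1 (Epsilon, w=110) cum 141
  y=2 (Gamma, w=55) cum 196  ← median
  y=7 (Alpha, w=100) cum 296
⇒ y* = 2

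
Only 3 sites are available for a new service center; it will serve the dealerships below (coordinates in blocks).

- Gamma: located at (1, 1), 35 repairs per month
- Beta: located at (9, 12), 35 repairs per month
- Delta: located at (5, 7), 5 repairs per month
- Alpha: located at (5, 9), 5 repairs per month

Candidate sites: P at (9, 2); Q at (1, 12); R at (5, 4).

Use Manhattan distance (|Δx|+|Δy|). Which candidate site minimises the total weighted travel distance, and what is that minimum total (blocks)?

R, total 705 blocks

Total weighted distance at each candidate:
  P (9, 2): total = 765
  Q (1, 12): total = 745
  R (5, 4): total = 705
Minimum is at R with total 705 blocks.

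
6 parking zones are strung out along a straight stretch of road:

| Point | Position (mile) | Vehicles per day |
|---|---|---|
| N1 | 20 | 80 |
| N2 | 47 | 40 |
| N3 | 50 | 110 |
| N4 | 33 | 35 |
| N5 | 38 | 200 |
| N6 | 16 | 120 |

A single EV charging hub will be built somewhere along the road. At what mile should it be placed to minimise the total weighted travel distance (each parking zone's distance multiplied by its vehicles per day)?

x = 38

For a sum of weighted absolute distances on a line, the optimum is the weighted median (not the mean). Total weight W = 585; half-weight = 292.5.
Sort by position and accumulate weight:
  mile 16 (N6, w=120) → cum 120
  mile 20 (N1, w=80) → cum 200
  mile 33 (N4, w=35) → cum 235
  mile 38 (N5, w=200) → cum 435  ≥ 292.5 → median here
  mile 47 (N2, w=40) → cum 475
  mile 50 (N3, w=110) → cum 585
Optimal location: mile 38.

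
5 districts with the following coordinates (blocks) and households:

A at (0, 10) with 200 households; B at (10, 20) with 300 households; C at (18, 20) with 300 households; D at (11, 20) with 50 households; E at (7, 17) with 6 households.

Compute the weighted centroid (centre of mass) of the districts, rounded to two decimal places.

The minimiser of Σwᵢ‖p−pᵢ‖² is the weighted centroid p* = (Σwᵢpᵢ)/(Σwᵢ).
Σwᵢ = 856.
Σwᵢxᵢ = 200·0 + 300·10 + 300·18 + 50·11 + 6·7 = 8992.
Σwᵢyᵢ = 200·10 + 300·20 + 300·20 + 50·20 + 6·17 = 15102.
x* = 8992/856 = 10.50, y* = 15102/856 = 17.64.

(10.50, 17.64)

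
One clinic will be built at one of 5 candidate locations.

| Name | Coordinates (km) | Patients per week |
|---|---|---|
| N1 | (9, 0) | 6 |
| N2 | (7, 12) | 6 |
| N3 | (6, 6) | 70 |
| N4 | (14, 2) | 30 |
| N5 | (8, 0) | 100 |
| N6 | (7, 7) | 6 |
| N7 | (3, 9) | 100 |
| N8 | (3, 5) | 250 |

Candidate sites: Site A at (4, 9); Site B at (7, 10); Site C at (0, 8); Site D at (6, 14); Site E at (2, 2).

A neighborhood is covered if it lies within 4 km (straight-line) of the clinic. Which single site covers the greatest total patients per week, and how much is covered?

Coverage radius r = 4 km; a point is covered iff (Δx)²+(Δy)² ≤ 4² = 16.
  Site A (4, 9): covers {N3, N6, N7} → 176
  Site B (7, 10): covers {N2, N6} → 12
  Site C (0, 8): covers {N7} → 100
  Site D (6, 14): covers {N2} → 6
  Site E (2, 2): covers {N8} → 250
Maximum coverage at Site E: 250 patients per week.

Site E, covering 250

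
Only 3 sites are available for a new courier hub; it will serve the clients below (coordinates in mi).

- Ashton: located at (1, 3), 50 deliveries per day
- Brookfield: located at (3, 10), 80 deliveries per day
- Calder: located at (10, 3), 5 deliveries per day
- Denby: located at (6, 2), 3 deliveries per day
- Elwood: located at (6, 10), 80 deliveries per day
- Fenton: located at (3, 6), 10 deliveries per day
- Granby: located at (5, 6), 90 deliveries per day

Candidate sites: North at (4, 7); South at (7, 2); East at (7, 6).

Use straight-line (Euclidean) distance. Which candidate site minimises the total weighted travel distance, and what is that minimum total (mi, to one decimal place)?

North, total 985.1 mi

Total weighted distance at each candidate:
  North (4, 7): total = 985.1
  South (7, 2): total = 2142.5
  East (7, 6): total = 1371.4
Minimum is at North with total 985.1 mi.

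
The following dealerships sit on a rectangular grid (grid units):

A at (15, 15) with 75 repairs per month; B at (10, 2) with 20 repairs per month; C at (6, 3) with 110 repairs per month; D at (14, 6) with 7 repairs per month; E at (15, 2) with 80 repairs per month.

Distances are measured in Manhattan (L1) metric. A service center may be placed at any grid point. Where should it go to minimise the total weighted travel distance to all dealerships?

(15, 3)

Manhattan distance separates: Σwᵢ(|x−xᵢ|+|y−yᵢ|) = Σwᵢ|x−xᵢ| + Σwᵢ|y−yᵢ|, so x and y are optimised independently as 1-D weighted medians.
Total weight W = 292; half = 146.
x-coordinate, sorted with cumulative weight:
  x=6 (C, w=110) cum 110
  x=10 (B, w=20) cum 130
  x=14 (D, w=7) cum 137
  x=15 (A, w=75) cum 212  ← median
  x=15 (E, w=80) cum 292
⇒ x* = 15
y-coordinate, sorted with cumulative weight:
  y=2 (B, w=20) cum 20
  y=2 (E, w=80) cum 100
  y=3 (C, w=110) cum 210  ← median
  y=6 (D, w=7) cum 217
  y=15 (A, w=75) cum 292
⇒ y* = 3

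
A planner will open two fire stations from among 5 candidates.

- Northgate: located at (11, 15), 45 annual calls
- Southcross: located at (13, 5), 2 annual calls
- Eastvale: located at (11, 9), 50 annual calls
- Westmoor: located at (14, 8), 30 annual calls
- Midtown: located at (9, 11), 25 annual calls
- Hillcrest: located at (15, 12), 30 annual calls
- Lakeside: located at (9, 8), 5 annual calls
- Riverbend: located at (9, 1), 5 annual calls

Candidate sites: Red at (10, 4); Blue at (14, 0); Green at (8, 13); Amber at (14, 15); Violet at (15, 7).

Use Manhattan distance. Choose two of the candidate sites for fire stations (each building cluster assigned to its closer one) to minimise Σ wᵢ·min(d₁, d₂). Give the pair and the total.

Evaluate every pair (each demand assigned to the nearer of the two):
  {Green, Violet}: total = 908
  {Amber, Violet}: total = 943
  {Green, Amber}: total = 1007
  {Red, Amber}: total = 1018
  {Red, Green}: total = 1133
  {Blue, Green}: total = 1202
  {Blue, Amber}: total = 1242
  {Red, Violet}: total = 1303
  {Blue, Violet}: total = 1373
  {Red, Blue}: total = 1723
Best pair: {Green, Violet} with total 908.

{Green, Violet}, total 908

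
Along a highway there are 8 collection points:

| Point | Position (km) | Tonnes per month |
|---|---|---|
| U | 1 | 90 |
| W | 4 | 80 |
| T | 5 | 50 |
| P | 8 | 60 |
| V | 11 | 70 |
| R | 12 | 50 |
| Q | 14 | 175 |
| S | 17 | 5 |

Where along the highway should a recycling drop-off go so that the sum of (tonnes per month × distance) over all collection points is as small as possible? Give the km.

For a sum of weighted absolute distances on a line, the optimum is the weighted median (not the mean). Total weight W = 580; half-weight = 290.
Sort by position and accumulate weight:
  km 1 (U, w=90) → cum 90
  km 4 (W, w=80) → cum 170
  km 5 (T, w=50) → cum 220
  km 8 (P, w=60) → cum 280
  km 11 (V, w=70) → cum 350  ≥ 290 → median here
  km 12 (R, w=50) → cum 400
  km 14 (Q, w=175) → cum 575
  km 17 (S, w=5) → cum 580
Optimal location: km 11.

x = 11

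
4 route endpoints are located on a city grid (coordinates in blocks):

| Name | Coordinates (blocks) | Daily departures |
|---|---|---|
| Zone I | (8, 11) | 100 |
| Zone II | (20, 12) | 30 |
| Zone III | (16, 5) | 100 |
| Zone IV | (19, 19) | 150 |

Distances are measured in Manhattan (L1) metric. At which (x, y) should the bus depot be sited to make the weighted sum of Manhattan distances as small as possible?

(16, 11)

Manhattan distance separates: Σwᵢ(|x−xᵢ|+|y−yᵢ|) = Σwᵢ|x−xᵢ| + Σwᵢ|y−yᵢ|, so x and y are optimised independently as 1-D weighted medians.
Total weight W = 380; half = 190.
x-coordinate, sorted with cumulative weight:
  x=8 (Zone I, w=100) cum 100
  x=16 (Zone III, w=100) cum 200  ← median
  x=19 (Zone IV, w=150) cum 350
  x=20 (Zone II, w=30) cum 380
⇒ x* = 16
y-coordinate, sorted with cumulative weight:
  y=5 (Zone III, w=100) cum 100
  y=11 (Zone I, w=100) cum 200  ← median
  y=12 (Zone II, w=30) cum 230
  y=19 (Zone IV, w=150) cum 380
⇒ y* = 11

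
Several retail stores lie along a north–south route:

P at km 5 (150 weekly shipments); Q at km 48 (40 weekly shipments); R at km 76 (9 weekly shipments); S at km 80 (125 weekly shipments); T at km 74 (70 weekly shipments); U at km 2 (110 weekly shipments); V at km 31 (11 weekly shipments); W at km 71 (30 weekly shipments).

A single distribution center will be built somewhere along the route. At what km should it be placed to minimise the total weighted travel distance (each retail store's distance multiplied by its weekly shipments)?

For a sum of weighted absolute distances on a line, the optimum is the weighted median (not the mean). Total weight W = 545; half-weight = 272.5.
Sort by position and accumulate weight:
  km 2 (U, w=110) → cum 110
  km 5 (P, w=150) → cum 260
  km 31 (V, w=11) → cum 271
  km 48 (Q, w=40) → cum 311  ≥ 272.5 → median here
  km 71 (W, w=30) → cum 341
  km 74 (T, w=70) → cum 411
  km 76 (R, w=9) → cum 420
  km 80 (S, w=125) → cum 545
Optimal location: km 48.

x = 48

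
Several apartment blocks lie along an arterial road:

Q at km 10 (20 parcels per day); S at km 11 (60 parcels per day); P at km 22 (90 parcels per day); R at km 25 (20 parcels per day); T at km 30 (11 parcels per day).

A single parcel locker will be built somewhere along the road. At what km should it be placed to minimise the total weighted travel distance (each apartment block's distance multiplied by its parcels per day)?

x = 22

For a sum of weighted absolute distances on a line, the optimum is the weighted median (not the mean). Total weight W = 201; half-weight = 100.5.
Sort by position and accumulate weight:
  km 10 (Q, w=20) → cum 20
  km 11 (S, w=60) → cum 80
  km 22 (P, w=90) → cum 170  ≥ 100.5 → median here
  km 25 (R, w=20) → cum 190
  km 30 (T, w=11) → cum 201
Optimal location: km 22.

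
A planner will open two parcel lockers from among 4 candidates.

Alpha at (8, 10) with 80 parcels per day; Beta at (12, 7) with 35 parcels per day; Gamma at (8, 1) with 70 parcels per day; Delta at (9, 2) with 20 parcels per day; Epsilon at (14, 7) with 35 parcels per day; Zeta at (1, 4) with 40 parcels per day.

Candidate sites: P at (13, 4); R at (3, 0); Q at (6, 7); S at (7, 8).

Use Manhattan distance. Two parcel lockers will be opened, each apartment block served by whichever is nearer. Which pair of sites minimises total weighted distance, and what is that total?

Evaluate every pair (each demand assigned to the nearer of the two):
  {R, S}: total = 1550
  {P, S}: total = 1600
  {P, Q}: total = 1680
  {R, Q}: total = 1710
  {Q, S}: total = 1770
  {P, R}: total = 1940
Best pair: {R, S} with total 1550.

{R, S}, total 1550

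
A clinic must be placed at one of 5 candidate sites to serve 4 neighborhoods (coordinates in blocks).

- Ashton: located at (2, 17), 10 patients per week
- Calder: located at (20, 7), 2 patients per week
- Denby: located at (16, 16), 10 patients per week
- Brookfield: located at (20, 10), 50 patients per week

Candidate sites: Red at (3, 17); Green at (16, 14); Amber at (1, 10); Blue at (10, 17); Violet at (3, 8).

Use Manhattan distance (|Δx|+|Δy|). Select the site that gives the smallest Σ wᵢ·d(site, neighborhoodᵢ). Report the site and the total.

Total weighted distance at each candidate:
  Red (3, 17): total = 1404
  Green (16, 14): total = 612
  Amber (1, 10): total = 1284
  Blue (10, 17): total = 1040
  Violet (3, 8): total = 1296
Minimum is at Green with total 612 blocks.

Green, total 612 blocks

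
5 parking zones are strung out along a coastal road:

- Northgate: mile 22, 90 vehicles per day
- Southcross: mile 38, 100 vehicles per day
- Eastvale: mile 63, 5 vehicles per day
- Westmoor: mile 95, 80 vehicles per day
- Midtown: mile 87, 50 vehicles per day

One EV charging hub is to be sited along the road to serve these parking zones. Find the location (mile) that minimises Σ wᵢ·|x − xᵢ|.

x = 38

For a sum of weighted absolute distances on a line, the optimum is the weighted median (not the mean). Total weight W = 325; half-weight = 162.5.
Sort by position and accumulate weight:
  mile 22 (Northgate, w=90) → cum 90
  mile 38 (Southcross, w=100) → cum 190  ≥ 162.5 → median here
  mile 63 (Eastvale, w=5) → cum 195
  mile 87 (Midtown, w=50) → cum 245
  mile 95 (Westmoor, w=80) → cum 325
Optimal location: mile 38.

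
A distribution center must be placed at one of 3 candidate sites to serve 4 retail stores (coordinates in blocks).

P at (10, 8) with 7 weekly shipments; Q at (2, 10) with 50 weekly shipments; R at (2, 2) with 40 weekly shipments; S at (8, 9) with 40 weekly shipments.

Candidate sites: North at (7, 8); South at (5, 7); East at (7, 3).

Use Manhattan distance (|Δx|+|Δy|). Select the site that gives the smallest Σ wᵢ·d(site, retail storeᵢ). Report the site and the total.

South, total 862 blocks

Total weighted distance at each candidate:
  North (7, 8): total = 891
  South (5, 7): total = 862
  East (7, 3): total = 1176
Minimum is at South with total 862 blocks.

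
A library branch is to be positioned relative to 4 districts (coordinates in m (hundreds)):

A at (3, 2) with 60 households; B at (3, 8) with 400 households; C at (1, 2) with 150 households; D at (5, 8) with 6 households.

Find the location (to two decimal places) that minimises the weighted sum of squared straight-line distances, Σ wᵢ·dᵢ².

The minimiser of Σwᵢ‖p−pᵢ‖² is the weighted centroid p* = (Σwᵢpᵢ)/(Σwᵢ).
Σwᵢ = 616.
Σwᵢxᵢ = 60·3 + 400·3 + 150·1 + 6·5 = 1560.
Σwᵢyᵢ = 60·2 + 400·8 + 150·2 + 6·8 = 3668.
x* = 1560/616 = 2.53, y* = 3668/616 = 5.95.

(2.53, 5.95)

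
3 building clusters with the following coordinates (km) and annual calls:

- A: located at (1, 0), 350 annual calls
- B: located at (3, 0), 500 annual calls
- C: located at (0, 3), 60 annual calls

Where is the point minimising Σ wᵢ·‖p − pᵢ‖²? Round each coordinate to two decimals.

(2.03, 0.20)

The minimiser of Σwᵢ‖p−pᵢ‖² is the weighted centroid p* = (Σwᵢpᵢ)/(Σwᵢ).
Σwᵢ = 910.
Σwᵢxᵢ = 350·1 + 500·3 + 60·0 = 1850.
Σwᵢyᵢ = 350·0 + 500·0 + 60·3 = 180.
x* = 1850/910 = 2.03, y* = 180/910 = 0.20.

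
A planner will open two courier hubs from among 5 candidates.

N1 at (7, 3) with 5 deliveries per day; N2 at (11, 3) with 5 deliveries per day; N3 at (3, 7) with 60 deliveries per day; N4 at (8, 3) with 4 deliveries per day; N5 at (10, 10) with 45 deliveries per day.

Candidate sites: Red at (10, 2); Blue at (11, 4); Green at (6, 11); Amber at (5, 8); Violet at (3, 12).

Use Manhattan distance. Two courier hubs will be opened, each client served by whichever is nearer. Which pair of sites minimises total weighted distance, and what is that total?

{Green, Amber}, total 527

Evaluate every pair (each demand assigned to the nearer of the two):
  {Green, Amber}: total = 527
  {Red, Amber}: total = 537
  {Blue, Amber}: total = 541
  {Amber, Violet}: total = 617
  {Blue, Violet}: total = 661
  {Green, Violet}: total = 675
  {Red, Green}: total = 687
  {Blue, Green}: total = 691
  {Red, Violet}: total = 702
  {Red, Blue}: total = 1012
Best pair: {Green, Amber} with total 527.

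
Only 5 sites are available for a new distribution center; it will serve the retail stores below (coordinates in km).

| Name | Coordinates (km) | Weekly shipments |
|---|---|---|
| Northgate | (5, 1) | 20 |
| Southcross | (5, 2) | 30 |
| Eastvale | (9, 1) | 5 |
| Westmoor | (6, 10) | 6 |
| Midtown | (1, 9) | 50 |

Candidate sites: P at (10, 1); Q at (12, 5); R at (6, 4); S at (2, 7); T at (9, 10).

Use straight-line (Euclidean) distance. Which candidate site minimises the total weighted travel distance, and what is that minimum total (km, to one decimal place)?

Total weighted distance at each candidate:
  P (10, 1): total = 919.1
  Q (12, 5): total = 1046.8
  R (6, 4): total = 541.1
  S (2, 7): total = 497.0
  T (9, 10): total = 931.4
Minimum is at S with total 497.0 km.

S, total 497.0 km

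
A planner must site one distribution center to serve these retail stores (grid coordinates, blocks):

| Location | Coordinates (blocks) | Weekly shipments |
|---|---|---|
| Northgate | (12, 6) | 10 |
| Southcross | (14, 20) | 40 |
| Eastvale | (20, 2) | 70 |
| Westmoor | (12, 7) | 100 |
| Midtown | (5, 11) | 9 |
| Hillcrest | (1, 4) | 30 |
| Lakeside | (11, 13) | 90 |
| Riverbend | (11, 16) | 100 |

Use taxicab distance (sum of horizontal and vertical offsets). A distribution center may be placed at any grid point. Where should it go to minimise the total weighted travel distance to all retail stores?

Manhattan distance separates: Σwᵢ(|x−xᵢ|+|y−yᵢ|) = Σwᵢ|x−xᵢ| + Σwᵢ|y−yᵢ|, so x and y are optimised independently as 1-D weighted medians.
Total weight W = 449; half = 224.5.
x-coordinate, sorted with cumulative weight:
  x=1 (Hillcrest, w=30) cum 30
  x=5 (Midtown, w=9) cum 39
  x=11 (Lakeside, w=90) cum 129
  x=11 (Riverbend, w=100) cum 229  ← median
  x=12 (Northgate, w=10) cum 239
  x=12 (Westmoor, w=100) cum 339
  x=14 (Southcross, w=40) cum 379
  x=20 (Eastvale, w=70) cum 449
⇒ x* = 11
y-coordinate, sorted with cumulative weight:
  y=2 (Eastvale, w=70) cum 70
  y=4 (Hillcrest, w=30) cum 100
  y=6 (Northgate, w=10) cum 110
  y=7 (Westmoor, w=100) cum 210
  y=11 (Midtown, w=9) cum 219
  y=13 (Lakeside, w=90) cum 309  ← median
  y=16 (Riverbend, w=100) cum 409
  y=20 (Southcross, w=40) cum 449
⇒ y* = 13

(11, 13)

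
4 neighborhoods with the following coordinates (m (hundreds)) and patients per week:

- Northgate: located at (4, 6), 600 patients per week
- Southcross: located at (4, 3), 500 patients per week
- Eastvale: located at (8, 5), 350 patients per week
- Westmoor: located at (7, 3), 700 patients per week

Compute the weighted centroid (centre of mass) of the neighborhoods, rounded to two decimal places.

The minimiser of Σwᵢ‖p−pᵢ‖² is the weighted centroid p* = (Σwᵢpᵢ)/(Σwᵢ).
Σwᵢ = 2150.
Σwᵢxᵢ = 600·4 + 500·4 + 350·8 + 700·7 = 12100.
Σwᵢyᵢ = 600·6 + 500·3 + 350·5 + 700·3 = 8950.
x* = 12100/2150 = 5.63, y* = 8950/2150 = 4.16.

(5.63, 4.16)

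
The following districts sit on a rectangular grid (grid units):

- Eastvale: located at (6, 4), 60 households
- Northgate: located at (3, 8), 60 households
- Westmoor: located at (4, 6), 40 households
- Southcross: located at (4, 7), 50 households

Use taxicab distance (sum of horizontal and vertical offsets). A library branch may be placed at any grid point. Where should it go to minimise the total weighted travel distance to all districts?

(4, 7)

Manhattan distance separates: Σwᵢ(|x−xᵢ|+|y−yᵢ|) = Σwᵢ|x−xᵢ| + Σwᵢ|y−yᵢ|, so x and y are optimised independently as 1-D weighted medians.
Total weight W = 210; half = 105.
x-coordinate, sorted with cumulative weight:
  x=3 (Northgate, w=60) cum 60
  x=4 (Westmoor, w=40) cum 100
  x=4 (Southcross, w=50) cum 150  ← median
  x=6 (Eastvale, w=60) cum 210
⇒ x* = 4
y-coordinate, sorted with cumulative weight:
  y=4 (Eastvale, w=60) cum 60
  y=6 (Westmoor, w=40) cum 100
  y=7 (Southcross, w=50) cum 150  ← median
  y=8 (Northgate, w=60) cum 210
⇒ y* = 7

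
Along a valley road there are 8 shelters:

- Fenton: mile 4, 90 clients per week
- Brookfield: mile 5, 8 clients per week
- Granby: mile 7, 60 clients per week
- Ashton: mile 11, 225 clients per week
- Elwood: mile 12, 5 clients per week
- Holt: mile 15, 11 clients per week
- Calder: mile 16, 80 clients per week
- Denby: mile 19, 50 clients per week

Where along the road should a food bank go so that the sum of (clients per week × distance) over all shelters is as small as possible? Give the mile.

For a sum of weighted absolute distances on a line, the optimum is the weighted median (not the mean). Total weight W = 529; half-weight = 264.5.
Sort by position and accumulate weight:
  mile 4 (Fenton, w=90) → cum 90
  mile 5 (Brookfield, w=8) → cum 98
  mile 7 (Granby, w=60) → cum 158
  mile 11 (Ashton, w=225) → cum 383  ≥ 264.5 → median here
  mile 12 (Elwood, w=5) → cum 388
  mile 15 (Holt, w=11) → cum 399
  mile 16 (Calder, w=80) → cum 479
  mile 19 (Denby, w=50) → cum 529
Optimal location: mile 11.

x = 11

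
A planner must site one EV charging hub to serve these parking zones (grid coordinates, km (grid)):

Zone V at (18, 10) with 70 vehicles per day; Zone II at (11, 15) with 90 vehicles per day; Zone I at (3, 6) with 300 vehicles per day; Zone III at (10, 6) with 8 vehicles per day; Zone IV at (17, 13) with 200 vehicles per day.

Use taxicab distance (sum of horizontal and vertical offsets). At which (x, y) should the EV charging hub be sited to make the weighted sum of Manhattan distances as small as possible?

Manhattan distance separates: Σwᵢ(|x−xᵢ|+|y−yᵢ|) = Σwᵢ|x−xᵢ| + Σwᵢ|y−yᵢ|, so x and y are optimised independently as 1-D weighted medians.
Total weight W = 668; half = 334.
x-coordinate, sorted with cumulative weight:
  x=3 (Zone I, w=300) cum 300
  x=10 (Zone III, w=8) cum 308
  x=11 (Zone II, w=90) cum 398  ← median
  x=17 (Zone IV, w=200) cum 598
  x=18 (Zone V, w=70) cum 668
⇒ x* = 11
y-coordinate, sorted with cumulative weight:
  y=6 (Zone I, w=300) cum 300
  y=6 (Zone III, w=8) cum 308
  y=10 (Zone V, w=70) cum 378  ← median
  y=13 (Zone IV, w=200) cum 578
  y=15 (Zone II, w=90) cum 668
⇒ y* = 10

(11, 10)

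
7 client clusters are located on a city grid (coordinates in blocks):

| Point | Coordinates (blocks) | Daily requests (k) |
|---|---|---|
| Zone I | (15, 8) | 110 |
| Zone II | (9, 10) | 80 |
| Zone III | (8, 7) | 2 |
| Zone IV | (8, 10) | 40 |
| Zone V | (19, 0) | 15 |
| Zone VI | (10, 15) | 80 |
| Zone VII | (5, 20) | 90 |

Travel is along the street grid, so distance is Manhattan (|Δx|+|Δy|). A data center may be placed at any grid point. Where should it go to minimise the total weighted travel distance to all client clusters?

Manhattan distance separates: Σwᵢ(|x−xᵢ|+|y−yᵢ|) = Σwᵢ|x−xᵢ| + Σwᵢ|y−yᵢ|, so x and y are optimised independently as 1-D weighted medians.
Total weight W = 417; half = 208.5.
x-coordinate, sorted with cumulative weight:
  x=5 (Zone VII, w=90) cum 90
  x=8 (Zone III, w=2) cum 92
  x=8 (Zone IV, w=40) cum 132
  x=9 (Zone II, w=80) cum 212  ← median
  x=10 (Zone VI, w=80) cum 292
  x=15 (Zone I, w=110) cum 402
  x=19 (Zone V, w=15) cum 417
⇒ x* = 9
y-coordinate, sorted with cumulative weight:
  y=0 (Zone V, w=15) cum 15
  y=7 (Zone III, w=2) cum 17
  y=8 (Zone I, w=110) cum 127
  y=10 (Zone II, w=80) cum 207
  y=10 (Zone IV, w=40) cum 247  ← median
  y=15 (Zone VI, w=80) cum 327
  y=20 (Zone VII, w=90) cum 417
⇒ y* = 10

(9, 10)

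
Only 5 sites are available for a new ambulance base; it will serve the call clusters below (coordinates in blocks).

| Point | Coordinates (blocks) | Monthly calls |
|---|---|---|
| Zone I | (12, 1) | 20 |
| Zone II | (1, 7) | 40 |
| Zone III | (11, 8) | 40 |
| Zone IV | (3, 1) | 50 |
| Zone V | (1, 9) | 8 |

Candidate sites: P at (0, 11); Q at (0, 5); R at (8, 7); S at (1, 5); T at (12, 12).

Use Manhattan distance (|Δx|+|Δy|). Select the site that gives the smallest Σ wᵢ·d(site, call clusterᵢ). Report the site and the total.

S, total 1232 blocks

Total weighted distance at each candidate:
  P (0, 11): total = 1874
  Q (0, 5): total = 1390
  R (8, 7): total = 1262
  S (1, 5): total = 1232
  T (12, 12): total = 2172
Minimum is at S with total 1232 blocks.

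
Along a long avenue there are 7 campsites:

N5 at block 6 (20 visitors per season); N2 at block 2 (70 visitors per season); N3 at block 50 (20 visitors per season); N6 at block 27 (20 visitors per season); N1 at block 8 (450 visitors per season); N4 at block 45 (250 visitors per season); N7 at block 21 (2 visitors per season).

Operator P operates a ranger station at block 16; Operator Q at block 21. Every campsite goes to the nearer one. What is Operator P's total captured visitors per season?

The indifferent point is the midpoint (16+21)/2 = 18.5; campsites left of it (closer to Operator P at 16) go to Operator P, those right go to Operator Q.
  N2 at 2 (w=70) → Operator P
  N5 at 6 (w=20) → Operator P
  N1 at 8 (w=450) → Operator P
  N7 at 21 (w=2) → Operator Q
  N6 at 27 (w=20) → Operator Q
  N4 at 45 (w=250) → Operator Q
  N3 at 50 (w=20) → Operator Q
Operator P captures 540; Operator Q captures 292.

540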